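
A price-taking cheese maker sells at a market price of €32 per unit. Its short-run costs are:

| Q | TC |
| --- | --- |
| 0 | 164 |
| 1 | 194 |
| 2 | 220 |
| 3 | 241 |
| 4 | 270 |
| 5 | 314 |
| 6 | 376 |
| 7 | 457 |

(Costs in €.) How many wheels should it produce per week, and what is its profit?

Profit at each row (π = 32Q − TC): Q=0: -164; Q=1: -162; Q=2: -156; Q=3: -145; Q=4: -142; Q=5: -154; Q=6: -184; Q=7: -233.
Profit is maximized at Q = 4. AVC there is 106/4 = €26.50 ≤ P, so producing beats shutting down (which would give -€164).

Q = 4; profit = -€142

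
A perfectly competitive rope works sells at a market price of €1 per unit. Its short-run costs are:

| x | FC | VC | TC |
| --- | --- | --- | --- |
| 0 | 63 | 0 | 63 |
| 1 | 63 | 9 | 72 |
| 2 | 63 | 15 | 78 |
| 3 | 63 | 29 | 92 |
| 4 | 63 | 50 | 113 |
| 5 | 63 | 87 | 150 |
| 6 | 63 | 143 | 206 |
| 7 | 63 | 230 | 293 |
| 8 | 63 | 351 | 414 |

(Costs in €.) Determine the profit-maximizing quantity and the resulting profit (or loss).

x = 0 (shut down); profit = -€63

Profit at each row (π = 1x − TC): x=0: -63; x=1: -71; x=2: -76; x=3: -89; x=4: -109; x=5: -145; x=6: -200; x=7: -286; x=8: -406.
Profit is highest at x = 0. Equivalently, the lowest AVC in the table is 15/2 ≈ €7.50 at x = 2, and P = €1 falls below it — price never covers variable cost, so the firm shuts down and loses only its fixed cost.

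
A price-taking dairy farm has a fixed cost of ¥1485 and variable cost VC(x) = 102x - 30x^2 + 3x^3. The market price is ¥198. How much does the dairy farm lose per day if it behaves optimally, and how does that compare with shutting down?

Profit = -¥333 at x = 8

AVC = 102 - 30x + 3x^2 has its minimum ¥27 at x = 5; price ¥198 clears that bar, so the firm operates.
With MC = 102 - 60x + 9x^2, P = MC on the upward-sloping part at x* = 8.
TR = 198·8 = 1584. TC = 1485 + 432 = 1917. Profit = 1584 − 1917 = -¥333.
By producing, the firm covers all variable cost plus ¥1152 of fixed cost; shutting down would lose the full ¥1485.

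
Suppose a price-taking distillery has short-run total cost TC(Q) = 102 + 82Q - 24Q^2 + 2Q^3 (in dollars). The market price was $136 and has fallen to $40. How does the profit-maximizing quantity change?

Output falls from 9 to 7

MC = 82 - 48Q + 6Q^2; the shutdown threshold is min AVC = $10 (at Q = 6).
With P = $136 above the shutdown price, P = MC gives Q = 9.
At P = $40 ≥ min AVC, set P = MC: Q = 7. The firm stays open but cuts output.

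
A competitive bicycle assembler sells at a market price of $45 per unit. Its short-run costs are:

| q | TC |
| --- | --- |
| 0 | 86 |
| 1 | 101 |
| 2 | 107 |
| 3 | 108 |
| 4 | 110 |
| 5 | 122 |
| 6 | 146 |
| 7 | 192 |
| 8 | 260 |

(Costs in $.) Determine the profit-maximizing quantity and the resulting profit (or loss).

Tabulate TR − TC: q=0: -86; q=1: -56; q=2: -17; q=3: 27; q=4: 70; q=5: 103; q=6: 124; q=7: 123; q=8: 100.
Profit is maximized at q = 6. AVC there is 60/6 = $10 ≤ P, so producing beats shutting down (which would give -$86).

q = 6; profit = $124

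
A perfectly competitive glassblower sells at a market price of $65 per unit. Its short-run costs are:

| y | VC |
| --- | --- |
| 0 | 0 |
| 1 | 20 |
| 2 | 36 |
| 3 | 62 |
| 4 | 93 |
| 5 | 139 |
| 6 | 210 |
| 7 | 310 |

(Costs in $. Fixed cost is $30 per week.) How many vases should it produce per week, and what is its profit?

y = 5; profit = $156

Profit at each row (π = 65y − TC): y=0: -30; y=1: 15; y=2: 64; y=3: 103; y=4: 137; y=5: 156; y=6: 150; y=7: 115.
Profit is maximized at y = 5. AVC there is 139/5 = $27.80 ≤ P, so producing beats shutting down (which would give -$30).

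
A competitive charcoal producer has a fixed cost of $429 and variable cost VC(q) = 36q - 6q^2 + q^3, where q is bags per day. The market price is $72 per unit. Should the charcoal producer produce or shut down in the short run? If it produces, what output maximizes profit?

Produce at q = 6

From TC, MC = TC'(q) = 36 - 12q + 3q^2 and AVC = VC/q = 36 - 6q + q^2.
AVC is minimized where dAVC/dq = -6 + 2q = 0, at q = 3; min AVC = 36 - 6·3 + 3^2 = $27.
P = $72 exceeds min AVC = $27, so the firm stays open.
P = MC gives -36 - 12q + 3q^2 = 0, with roots -2 and 6. Take the larger (rising MC): q* = 6.
Check: AVC at q = 6 is $36 ≤ P, so revenue covers variable cost.
Profit = P·q − TC = 72·6 − 645 = -$213, a loss, but smaller than the $429 fixed cost the firm would lose by shutting down.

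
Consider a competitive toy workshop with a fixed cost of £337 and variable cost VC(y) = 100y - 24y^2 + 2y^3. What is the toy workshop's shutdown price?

£28 per unit

The shutdown price is the minimum of AVC. VC = 100y - 24y^2 + 2y^3, so AVC = 100 - 24y + 2y^2.
dAVC/dy = -24 + 4y = 0 gives y = 6. min AVC = 100 - 24·6 + 2·6^2 = 28.
The firm shuts down for any P below £28.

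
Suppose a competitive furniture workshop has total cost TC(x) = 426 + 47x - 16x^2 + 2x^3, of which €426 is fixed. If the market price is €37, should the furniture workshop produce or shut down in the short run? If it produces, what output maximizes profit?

Produce at x = 5

Strip out fixed cost: VC = 47x - 16x^2 + 2x^3. Then AVC = 47 - 16x + 2x^2 and MC = 47 - 32x + 6x^2.
The AVC parabola has its vertex at x = 16/4 = 4, where AVC = 47 - 16·4 + 2·4^2 = €15.
Since P = €37 ≥ min AVC = €15, price covers variable cost and the firm should produce.
Solving P = MC: 10 - 32x + 6x^2 = 0 ⇒ x = 1/3 or 5. On the upward-sloping branch, x* = 5.
Check: AVC at x = 5 is €17 ≤ P, so revenue covers variable cost.
Profit = P·x − TC = 37·5 − 511 = -€326, a loss, but smaller than the €426 fixed cost the firm would lose by shutting down.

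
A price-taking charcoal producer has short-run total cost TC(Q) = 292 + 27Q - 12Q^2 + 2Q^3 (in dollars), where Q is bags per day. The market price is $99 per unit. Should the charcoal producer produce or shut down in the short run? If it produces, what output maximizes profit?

From TC, MC = TC'(Q) = 27 - 24Q + 6Q^2 and AVC = VC/Q = 27 - 12Q + 2Q^2.
The AVC parabola has its vertex at Q = 12/4 = 3, where AVC = 27 - 12·3 + 2·3^2 = $9.
Since P = $99 ≥ min AVC = $9, price covers variable cost and the firm should produce.
Solving P = MC: -72 - 24Q + 6Q^2 = 0 ⇒ Q = -2 or 6. On the upward-sloping branch, Q* = 6.
Check: AVC at Q = 6 is $27 ≤ P, so revenue covers variable cost.
Profit = P·Q − TC = 99·6 − 454 = $140.

Produce at Q = 6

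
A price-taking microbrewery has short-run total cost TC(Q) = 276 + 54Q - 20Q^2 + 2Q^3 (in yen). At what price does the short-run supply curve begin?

The shutdown price is the minimum of AVC. VC = 54Q - 20Q^2 + 2Q^3, so AVC = 54 - 20Q + 2Q^2.
dAVC/dQ = -20 + 4Q = 0 gives Q = 5. min AVC = 54 - 20·5 + 2·5^2 = 4.
The firm shuts down for any P below ¥4.

¥4 per unit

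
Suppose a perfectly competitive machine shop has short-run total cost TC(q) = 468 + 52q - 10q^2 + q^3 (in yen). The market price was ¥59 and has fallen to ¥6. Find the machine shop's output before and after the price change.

AVC = 52 - 10q + q^2, minimized at q = 5 where min AVC = ¥27. MC = 52 - 20q + 3q^2.
With P = ¥59 above the shutdown price, P = MC gives q = 7.
At P = ¥6 < min AVC = ¥27, price no longer covers variable cost at any output, so the firm shuts down: q = 0.

Output falls from 7 to 0 (the firm shuts down)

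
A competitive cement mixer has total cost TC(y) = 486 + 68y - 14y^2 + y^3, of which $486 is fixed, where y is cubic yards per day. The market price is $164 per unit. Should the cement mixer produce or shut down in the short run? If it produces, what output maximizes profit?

Strip out fixed cost: VC = 68y - 14y^2 + y^3. Then AVC = 68 - 14y + y^2 and MC = 68 - 28y + 3y^2.
AVC hits its minimum where MC = AVC, at y = 7, giving min AVC = 68 - 14·7 + 7^2 = $19.
Because $164 ≥ $19, revenue can cover variable cost; the firm operates.
Set P = MC: 164 = 68 - 28y + 3y^2 → -96 - 28y + 3y^2 = 0. The roots are y = -8/3 and y = 12; the profit-maximizing output is on the rising part of MC, so y* = 12.
Check: AVC at y = 12 is $44 ≤ P, so revenue covers variable cost.
Profit = P·y − TC = 164·12 − 1014 = $954.

Produce at y = 12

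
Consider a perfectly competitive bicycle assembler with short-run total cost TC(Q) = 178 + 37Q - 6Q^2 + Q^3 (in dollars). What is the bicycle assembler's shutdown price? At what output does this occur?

Short-run supply begins at min AVC. From VC = 37Q - 6Q^2 + Q^3, AVC = 37 - 6Q + Q^2.
At the minimum of AVC, MC = AVC. MC = 37 - 12Q + 3Q^2; setting MC = AVC gives 2Q^2 - 6Q = 0, so Q = 3. min AVC = 28.
So the shutdown price is $28.

$28 per unit, at Q = 3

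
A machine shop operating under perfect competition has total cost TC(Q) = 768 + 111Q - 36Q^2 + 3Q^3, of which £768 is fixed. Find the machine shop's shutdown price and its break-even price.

Shutdown price = £3; break-even price = £111

Shutdown price = min AVC. AVC = 111 - 36Q + 3Q^2, with vertex at Q = 6 and minimum £3.
ATC = 768/Q + 111 - 36Q + 3Q^2. Setting dATC/dQ = −768/Q^2 − 36 + 6Q = 0 gives Q = 8 (since 6·8^3 − 36·8^2 = 768).
min ATC = 768/8 + 111 − 36·8 + 3·8^2 = £111. That is the break-even price.
For £3 ≤ P < £111 the firm produces at a loss; below £3 it shuts down.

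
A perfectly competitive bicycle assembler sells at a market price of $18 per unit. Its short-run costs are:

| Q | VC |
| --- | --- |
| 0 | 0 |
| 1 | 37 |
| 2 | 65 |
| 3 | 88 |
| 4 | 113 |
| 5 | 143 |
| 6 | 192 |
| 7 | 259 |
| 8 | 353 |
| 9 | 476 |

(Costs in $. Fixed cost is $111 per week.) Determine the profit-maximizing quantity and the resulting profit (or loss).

Q = 0 (shut down); profit = -$111

Profit at each row (π = 18Q − TC): Q=0: -111; Q=1: -130; Q=2: -140; Q=3: -145; Q=4: -152; Q=5: -164; Q=6: -195; Q=7: -244; Q=8: -320; Q=9: -425.
Profit is highest at Q = 0. Equivalently, the lowest AVC in the table is 113/4 ≈ $28.25 at Q = 4, and P = $18 falls below it — price never covers variable cost, so the firm shuts down and loses only its fixed cost.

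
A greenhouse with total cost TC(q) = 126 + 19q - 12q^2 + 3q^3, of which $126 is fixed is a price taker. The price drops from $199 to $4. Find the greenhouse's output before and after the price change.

Output falls from 6 to 0 (the firm shuts down)

MC = 19 - 24q + 9q^2; the shutdown threshold is min AVC = $7 (at q = 2).
At P = $199 ≥ min AVC, set P = MC on the rising branch: q = 6.
At P = $4 < min AVC = $7, price no longer covers variable cost at any output, so the firm shuts down: q = 0.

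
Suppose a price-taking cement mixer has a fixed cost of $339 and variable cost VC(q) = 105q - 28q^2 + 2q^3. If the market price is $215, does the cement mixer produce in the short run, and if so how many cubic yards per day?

Produce at q = 11

Variable cost is VC = 105q - 28q^2 + 2q^3, so AVC = VC/q = 105 - 28q + 2q^2 and MC = dTC/dq = 105 - 56q + 6q^2.
AVC is minimized where dAVC/dq = -28 + 4q = 0, at q = 7; min AVC = 105 - 28·7 + 2·7^2 = $7.
P = $215 exceeds min AVC = $7, so the firm stays open.
Solving P = MC: -110 - 56q + 6q^2 = 0 ⇒ q = -5/3 or 11. On the upward-sloping branch, q* = 11.
Check: AVC at q = 11 is $39 ≤ P, so revenue covers variable cost.
Profit = P·q − TC = 215·11 − 768 = $1597.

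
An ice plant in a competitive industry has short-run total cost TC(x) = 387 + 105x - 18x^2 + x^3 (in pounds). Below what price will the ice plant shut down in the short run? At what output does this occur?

The shutdown price is the minimum of AVC. VC = 105x - 18x^2 + x^3, so AVC = 105 - 18x + x^2.
At the minimum of AVC, MC = AVC. MC = 105 - 36x + 3x^2; setting MC = AVC gives 2x^2 - 18x = 0, so x = 9. min AVC = 24.
For P < £24 the firm produces nothing.

£24 per unit, at x = 9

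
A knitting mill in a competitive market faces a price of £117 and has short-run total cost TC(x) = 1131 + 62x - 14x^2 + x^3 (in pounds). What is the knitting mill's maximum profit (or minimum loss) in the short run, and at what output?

Profit = -£163 at x = 11

AVC = 62 - 14x + x^2 has its minimum £13 at x = 7; price £117 clears that bar, so the firm operates.
MC = 62 - 28x + 3x^2. Setting P = MC and taking the root on the rising branch gives x* = 11.
TR = 117·11 = 1287. TC = 1131 + 319 = 1450. Profit = 1287 − 1450 = -£163.
That loss of £163 beats the £1131 the firm would lose by shutting down; producing recovers £968 of fixed cost.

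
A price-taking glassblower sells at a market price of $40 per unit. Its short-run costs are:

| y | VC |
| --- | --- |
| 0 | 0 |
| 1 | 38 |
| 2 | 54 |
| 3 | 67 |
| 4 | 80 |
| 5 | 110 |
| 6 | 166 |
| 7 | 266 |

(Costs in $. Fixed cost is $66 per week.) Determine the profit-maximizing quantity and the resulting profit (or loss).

Compute π = P·y − TC at each output: y=0: -66; y=1: -64; y=2: -40; y=3: -13; y=4: 14; y=5: 24; y=6: 8; y=7: -52.
Profit is maximized at y = 5. AVC there is 110/5 = $22 ≤ P, so producing beats shutting down (which would give -$66).

y = 5; profit = $24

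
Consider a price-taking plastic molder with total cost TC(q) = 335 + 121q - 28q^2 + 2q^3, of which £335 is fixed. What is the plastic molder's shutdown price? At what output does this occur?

£23 per unit, at q = 7

The firm shuts down when price falls below the minimum of average variable cost. AVC = VC/q = 121 - 28q + 2q^2.
dAVC/dq = -28 + 4q = 0 gives q = 7. min AVC = 121 - 28·7 + 2·7^2 = 23.
For P < £23 the firm produces nothing.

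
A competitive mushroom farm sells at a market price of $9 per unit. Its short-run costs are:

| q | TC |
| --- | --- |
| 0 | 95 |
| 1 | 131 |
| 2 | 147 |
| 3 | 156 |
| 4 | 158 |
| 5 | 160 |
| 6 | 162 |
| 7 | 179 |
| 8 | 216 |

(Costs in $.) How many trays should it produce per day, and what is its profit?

q = 0 (shut down); profit = -$95

Compute π = P·q − TC at each output: q=0: -95; q=1: -122; q=2: -129; q=3: -129; q=4: -122; q=5: -115; q=6: -108; q=7: -116; q=8: -144.
Profit is highest at q = 0. Equivalently, the lowest AVC in the table is 67/6 ≈ $11.17 at q = 6, and P = $9 falls below it — price never covers variable cost, so the firm shuts down and loses only its fixed cost.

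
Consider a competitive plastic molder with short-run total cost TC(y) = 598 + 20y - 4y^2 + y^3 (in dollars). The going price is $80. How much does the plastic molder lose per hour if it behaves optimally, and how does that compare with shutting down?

AVC = 20 - 4y + y^2; min AVC = $16 at y = 2. Since P = $80 ≥ min AVC, the firm produces.
With MC = 20 - 8y + 3y^2, P = MC on the upward-sloping part at y* = 6.
TR = 80·6 = 480. TC = 598 + 192 = 790. Profit = 480 − 790 = -$310.
By producing, the firm covers all variable cost plus $288 of fixed cost; shutting down would lose the full $598.

Profit = -$310 at y = 6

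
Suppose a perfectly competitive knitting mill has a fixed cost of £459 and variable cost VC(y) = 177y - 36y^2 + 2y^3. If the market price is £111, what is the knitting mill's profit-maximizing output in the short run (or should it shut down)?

Strip out fixed cost: VC = 177y - 36y^2 + 2y^3. Then AVC = 177 - 36y + 2y^2 and MC = 177 - 72y + 6y^2.
AVC hits its minimum where MC = AVC, at y = 9, giving min AVC = 177 - 36·9 + 2·9^2 = £15.
Since P = £111 ≥ min AVC = £15, price covers variable cost and the firm should produce.
P = MC gives 66 - 72y + 6y^2 = 0, with roots 1 and 11. Take the larger (rising MC): y* = 11.
Check: AVC at y = 11 is £23 ≤ P, so revenue covers variable cost.
Profit = P·y − TC = 111·11 − 712 = £509.

Produce at y = 11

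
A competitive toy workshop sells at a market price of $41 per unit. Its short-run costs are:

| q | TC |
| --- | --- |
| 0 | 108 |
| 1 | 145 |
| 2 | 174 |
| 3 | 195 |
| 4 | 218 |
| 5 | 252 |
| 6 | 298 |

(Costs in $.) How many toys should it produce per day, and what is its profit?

Profit at each row (π = 41q − TC): q=0: -108; q=1: -104; q=2: -92; q=3: -72; q=4: -54; q=5: -47; q=6: -52.
Profit is maximized at q = 5. AVC there is 144/5 = $28.80 ≤ P, so producing beats shutting down (which would give -$108).

q = 5; profit = -$47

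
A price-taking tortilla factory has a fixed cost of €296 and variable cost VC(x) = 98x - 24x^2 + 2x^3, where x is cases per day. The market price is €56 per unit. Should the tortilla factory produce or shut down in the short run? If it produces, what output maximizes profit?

Strip out fixed cost: VC = 98x - 24x^2 + 2x^3. Then AVC = 98 - 24x + 2x^2 and MC = 98 - 48x + 6x^2.
The AVC parabola has its vertex at x = 24/4 = 6, where AVC = 98 - 24·6 + 2·6^2 = €26.
Since P = €56 ≥ min AVC = €26, price covers variable cost and the firm should produce.
Solving P = MC: 42 - 48x + 6x^2 = 0 ⇒ x = 1 or 7. On the upward-sloping branch, x* = 7.
Check: AVC at x = 7 is €28 ≤ P, so revenue covers variable cost.
Profit = P·x − TC = 56·7 − 492 = -€100, a loss, but smaller than the €296 fixed cost the firm would lose by shutting down.

Produce at x = 7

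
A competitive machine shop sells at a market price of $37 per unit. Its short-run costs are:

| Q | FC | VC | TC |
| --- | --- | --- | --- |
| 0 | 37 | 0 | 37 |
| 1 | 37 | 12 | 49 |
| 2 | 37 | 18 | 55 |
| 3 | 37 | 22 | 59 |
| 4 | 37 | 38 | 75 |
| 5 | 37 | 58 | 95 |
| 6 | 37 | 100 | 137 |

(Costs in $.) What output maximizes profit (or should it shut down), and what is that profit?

Tabulate TR − TC: Q=0: -37; Q=1: -12; Q=2: 19; Q=3: 52; Q=4: 73; Q=5: 90; Q=6: 85.
Profit is maximized at Q = 5. AVC there is 58/5 = $11.60 ≤ P, so producing beats shutting down (which would give -$37).

Q = 5; profit = $90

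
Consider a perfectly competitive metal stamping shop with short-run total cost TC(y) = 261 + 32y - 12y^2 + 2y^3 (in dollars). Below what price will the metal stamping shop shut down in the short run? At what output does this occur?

The firm shuts down when price falls below the minimum of average variable cost. AVC = VC/y = 32 - 12y + 2y^2.
dAVC/dy = -12 + 4y = 0 gives y = 3. min AVC = 32 - 12·3 + 2·3^2 = 14.
For P < $14 the firm produces nothing.

$14 per unit, at y = 3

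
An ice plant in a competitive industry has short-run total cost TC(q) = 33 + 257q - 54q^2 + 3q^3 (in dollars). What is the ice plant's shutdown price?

The firm shuts down when price falls below the minimum of average variable cost. AVC = VC/q = 257 - 54q + 3q^2.
At the minimum of AVC, MC = AVC. MC = 257 - 108q + 9q^2; setting MC = AVC gives 6q^2 - 54q = 0, so q = 9. min AVC = 14.
The firm shuts down for any P below $14.

$14 per unit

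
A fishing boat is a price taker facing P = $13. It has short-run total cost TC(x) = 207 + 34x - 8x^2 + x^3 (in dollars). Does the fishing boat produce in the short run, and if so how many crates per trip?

Shut down

Strip out fixed cost: VC = 34x - 8x^2 + x^3. Then AVC = 34 - 8x + x^2 and MC = 34 - 16x + 3x^2.
The AVC parabola has its vertex at x = 8/2 = 4, where AVC = 34 - 8·4 + 4^2 = $18.
With P < min AVC ($13 < $18), every unit sold adds to the loss.
Best response: produce nothing and absorb the $207 fixed cost.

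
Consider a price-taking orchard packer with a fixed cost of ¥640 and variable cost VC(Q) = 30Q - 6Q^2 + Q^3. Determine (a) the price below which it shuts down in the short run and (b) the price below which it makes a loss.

Shutdown price = ¥21; break-even price = ¥126

AVC = 30 - 6Q + Q^2; minimized at Q = 3, giving min AVC = ¥21. That is the shutdown price.
ATC = 640/Q + 30 - 6Q + Q^2. Setting dATC/dQ = −640/Q^2 − 6 + 2Q = 0 gives Q = 8 (since 2·8^3 − 6·8^2 = 640).
min ATC = 640/8 + 30 − 6·8 + 8^2 = ¥126. That is the break-even price.
For ¥21 ≤ P < ¥126 the firm produces at a loss; below ¥21 it shuts down.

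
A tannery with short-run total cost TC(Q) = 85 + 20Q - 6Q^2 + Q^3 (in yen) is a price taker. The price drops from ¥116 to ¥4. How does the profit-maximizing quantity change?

AVC = 20 - 6Q + Q^2, minimized at Q = 3 where min AVC = ¥11. MC = 20 - 12Q + 3Q^2.
At P = ¥116 ≥ min AVC, set P = MC on the rising branch: Q = 8.
At P = ¥4 < min AVC = ¥11, price no longer covers variable cost at any output, so the firm shuts down: Q = 0.

Output falls from 8 to 0 (the firm shuts down)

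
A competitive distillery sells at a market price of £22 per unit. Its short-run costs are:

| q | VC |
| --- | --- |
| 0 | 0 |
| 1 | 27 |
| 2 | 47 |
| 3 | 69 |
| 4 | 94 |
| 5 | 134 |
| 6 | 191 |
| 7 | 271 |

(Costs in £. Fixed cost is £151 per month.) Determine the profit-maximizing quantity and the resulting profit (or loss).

q = 0 (shut down); profit = -£151

Profit at each row (π = 22q − TC): q=0: -151; q=1: -156; q=2: -154; q=3: -154; q=4: -157; q=5: -175; q=6: -210; q=7: -268.
Profit is highest at q = 0. Equivalently, the lowest AVC in the table is 69/3 ≈ £23 at q = 3, and P = £22 falls below it — price never covers variable cost, so the firm shuts down and loses only its fixed cost.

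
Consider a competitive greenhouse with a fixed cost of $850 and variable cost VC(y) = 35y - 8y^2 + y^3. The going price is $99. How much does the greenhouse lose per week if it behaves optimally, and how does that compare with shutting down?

AVC = 35 - 8y + y^2 has its minimum $19 at y = 4; price $99 clears that bar, so the firm operates.
With MC = 35 - 16y + 3y^2, P = MC on the upward-sloping part at y* = 8.
TR = 99·8 = 792. TC = 850 + 280 = 1130. Profit = 792 − 1130 = -$338.
That loss of $338 beats the $850 the firm would lose by shutting down; producing recovers $512 of fixed cost.

Profit = -$338 at y = 8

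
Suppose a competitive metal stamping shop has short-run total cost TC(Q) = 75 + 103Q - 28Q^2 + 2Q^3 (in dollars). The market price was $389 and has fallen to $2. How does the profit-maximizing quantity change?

AVC = 103 - 28Q + 2Q^2, minimized at Q = 7 where min AVC = $5. MC = 103 - 56Q + 6Q^2.
At P = $389 ≥ min AVC, set P = MC on the rising branch: Q = 13.
At P = $2 < min AVC = $5, price no longer covers variable cost at any output, so the firm shuts down: Q = 0.

Output falls from 13 to 0 (the firm shuts down)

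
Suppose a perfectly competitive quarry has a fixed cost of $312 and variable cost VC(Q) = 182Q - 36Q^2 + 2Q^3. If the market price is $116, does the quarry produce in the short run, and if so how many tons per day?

Variable cost is VC = 182Q - 36Q^2 + 2Q^3, so AVC = VC/Q = 182 - 36Q + 2Q^2 and MC = dTC/dQ = 182 - 72Q + 6Q^2.
The AVC parabola has its vertex at Q = 36/4 = 9, where AVC = 182 - 36·9 + 2·9^2 = $20.
Because $116 ≥ $20, revenue can cover variable cost; the firm operates.
P = MC gives 66 - 72Q + 6Q^2 = 0, with roots 1 and 11. Take the larger (rising MC): Q* = 11.
Check: AVC at Q = 11 is $28 ≤ P, so revenue covers variable cost.
Profit = P·Q − TC = 116·11 − 620 = $656.

Produce at Q = 11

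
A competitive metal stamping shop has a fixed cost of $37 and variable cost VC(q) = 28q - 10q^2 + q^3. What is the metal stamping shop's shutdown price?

The firm shuts down when price falls below the minimum of average variable cost. AVC = VC/q = 28 - 10q + q^2.
dAVC/dq = -10 + 2q = 0 gives q = 5. min AVC = 28 - 10·5 + 5^2 = 3.
For P < $3 the firm produces nothing.

$3 per unit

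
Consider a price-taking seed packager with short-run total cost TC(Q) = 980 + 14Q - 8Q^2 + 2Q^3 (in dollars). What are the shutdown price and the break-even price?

Shutdown price = min AVC. AVC = 14 - 8Q + 2Q^2, with vertex at Q = 2 and minimum $6.
ATC = 980/Q + 14 - 8Q + 2Q^2. Setting dATC/dQ = −980/Q^2 − 8 + 4Q = 0 gives Q = 7 (since 4·7^3 − 8·7^2 = 980).
min ATC = 980/7 + 14 − 8·7 + 2·7^2 = $196. That is the break-even price.
For $6 ≤ P < $196 the firm produces at a loss; below $6 it shuts down.

Shutdown price = $6; break-even price = $196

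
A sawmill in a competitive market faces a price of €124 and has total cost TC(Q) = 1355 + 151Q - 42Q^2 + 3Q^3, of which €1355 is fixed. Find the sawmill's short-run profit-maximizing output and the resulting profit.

Profit = -€383 at Q = 9

AVC = 151 - 42Q + 3Q^2; min AVC = €4 at Q = 7. Since P = €124 ≥ min AVC, the firm produces.
With MC = 151 - 84Q + 9Q^2, P = MC on the upward-sloping part at Q* = 9.
TR = 124·9 = 1116. TC = 1355 + 144 = 1499. Profit = 1116 − 1499 = -€383.
By producing, the firm covers all variable cost plus €972 of fixed cost; shutting down would lose the full €1355.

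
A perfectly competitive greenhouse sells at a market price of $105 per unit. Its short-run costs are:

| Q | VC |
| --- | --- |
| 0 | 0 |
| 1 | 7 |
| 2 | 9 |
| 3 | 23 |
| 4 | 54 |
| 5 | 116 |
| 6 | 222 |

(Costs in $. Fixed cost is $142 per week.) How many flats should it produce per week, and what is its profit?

Q = 5; profit = $267

Profit at each row (π = 105Q − TC): Q=0: -142; Q=1: -44; Q=2: 59; Q=3: 150; Q=4: 224; Q=5: 267; Q=6: 266.
Profit is maximized at Q = 5. AVC there is 116/5 = $23.20 ≤ P, so producing beats shutting down (which would give -$142).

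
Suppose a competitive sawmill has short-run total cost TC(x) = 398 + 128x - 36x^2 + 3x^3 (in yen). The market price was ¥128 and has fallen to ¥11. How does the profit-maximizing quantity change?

MC = 128 - 72x + 9x^2; the shutdown threshold is min AVC = ¥20 (at x = 6).
With P = ¥128 above the shutdown price, P = MC gives x = 8.
At P = ¥11 < min AVC = ¥20, price no longer covers variable cost at any output, so the firm shuts down: x = 0.

Output falls from 8 to 0 (the firm shuts down)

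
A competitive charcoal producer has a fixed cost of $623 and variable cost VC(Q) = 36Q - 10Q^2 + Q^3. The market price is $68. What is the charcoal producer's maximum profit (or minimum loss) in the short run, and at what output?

Profit = -$239 at Q = 8

AVC = 36 - 10Q + Q^2; min AVC = $11 at Q = 5. Since P = $68 ≥ min AVC, the firm produces.
With MC = 36 - 20Q + 3Q^2, P = MC on the upward-sloping part at Q* = 8.
TR = 68·8 = 544. TC = 623 + 160 = 783. Profit = 544 − 783 = -$239.
By producing, the firm covers all variable cost plus $384 of fixed cost; shutting down would lose the full $623.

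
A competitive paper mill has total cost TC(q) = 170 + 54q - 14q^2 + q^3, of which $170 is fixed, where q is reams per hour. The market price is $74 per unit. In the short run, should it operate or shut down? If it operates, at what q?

Produce at q = 10

Strip out fixed cost: VC = 54q - 14q^2 + q^3. Then AVC = 54 - 14q + q^2 and MC = 54 - 28q + 3q^2.
The AVC parabola has its vertex at q = 14/2 = 7, where AVC = 54 - 14·7 + 7^2 = $5.
P = $74 exceeds min AVC = $5, so the firm stays open.
P = MC gives -20 - 28q + 3q^2 = 0, with roots -2/3 and 10. Take the larger (rising MC): q* = 10.
Check: AVC at q = 10 is $14 ≤ P, so revenue covers variable cost.
Profit = P·q − TC = 74·10 − 310 = $430.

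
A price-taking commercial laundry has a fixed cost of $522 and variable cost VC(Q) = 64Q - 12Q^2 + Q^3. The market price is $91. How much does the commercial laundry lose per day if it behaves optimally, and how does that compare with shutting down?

AVC = 64 - 12Q + Q^2; min AVC = $28 at Q = 6. Since P = $91 ≥ min AVC, the firm produces.
MC = 64 - 24Q + 3Q^2. Setting P = MC and taking the root on the rising branch gives Q* = 9.
TR = 91·9 = 819. TC = 522 + 333 = 855. Profit = 819 − 855 = -$36.
That loss of $36 beats the $522 the firm would lose by shutting down; producing recovers $486 of fixed cost.

Profit = -$36 at Q = 9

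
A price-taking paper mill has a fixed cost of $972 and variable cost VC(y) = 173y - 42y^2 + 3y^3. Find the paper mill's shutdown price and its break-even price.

Shutdown price = min AVC. AVC = 173 - 42y + 3y^2, with vertex at y = 7 and minimum $26.
ATC = 972/y + 173 - 42y + 3y^2. Setting dATC/dy = −972/y^2 − 42 + 6y = 0 gives y = 9 (since 6·9^3 − 42·9^2 = 972).
min ATC = 972/9 + 173 − 42·9 + 3·9^2 = $146. That is the break-even price.
Between these two prices the firm operates at a loss; above $146 it earns a profit.

Shutdown price = $26; break-even price = $146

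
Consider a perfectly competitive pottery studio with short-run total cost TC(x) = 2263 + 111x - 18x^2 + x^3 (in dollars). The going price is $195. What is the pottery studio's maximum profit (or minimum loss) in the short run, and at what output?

Profit = -$303 at x = 14

AVC = 111 - 18x + x^2 has its minimum $30 at x = 9; price $195 clears that bar, so the firm operates.
With MC = 111 - 36x + 3x^2, P = MC on the upward-sloping part at x* = 14.
TR = 195·14 = 2730. TC = 2263 + 770 = 3033. Profit = 2730 − 3033 = -$303.
By producing, the firm covers all variable cost plus $1960 of fixed cost; shutting down would lose the full $2263.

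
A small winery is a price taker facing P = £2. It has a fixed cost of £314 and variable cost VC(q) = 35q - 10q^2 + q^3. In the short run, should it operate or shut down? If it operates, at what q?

Strip out fixed cost: VC = 35q - 10q^2 + q^3. Then AVC = 35 - 10q + q^2 and MC = 35 - 20q + 3q^2.
The AVC parabola has its vertex at q = 10/2 = 5, where AVC = 35 - 10·5 + 5^2 = £10.
With P < min AVC (£2 < £10), every unit sold adds to the loss.
The firm minimizes its loss by shutting down and losing only its fixed cost of £314.

Shut down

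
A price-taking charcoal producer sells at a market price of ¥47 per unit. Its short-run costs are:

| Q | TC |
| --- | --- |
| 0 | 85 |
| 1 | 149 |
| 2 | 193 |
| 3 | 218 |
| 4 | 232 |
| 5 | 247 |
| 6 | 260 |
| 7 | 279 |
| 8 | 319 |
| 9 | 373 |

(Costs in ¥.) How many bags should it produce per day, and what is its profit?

Compute π = P·Q − TC at each output: Q=0: -85; Q=1: -102; Q=2: -99; Q=3: -77; Q=4: -44; Q=5: -12; Q=6: 22; Q=7: 50; Q=8: 57; Q=9: 50.
Profit is maximized at Q = 8. AVC there is 234/8 = ¥29.25 ≤ P, so producing beats shutting down (which would give -¥85).

Q = 8; profit = ¥57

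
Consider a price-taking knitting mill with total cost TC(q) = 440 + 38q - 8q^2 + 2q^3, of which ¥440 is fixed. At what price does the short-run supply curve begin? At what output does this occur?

The firm shuts down when price falls below the minimum of average variable cost. AVC = VC/q = 38 - 8q + 2q^2.
At the minimum of AVC, MC = AVC. MC = 38 - 16q + 6q^2; setting MC = AVC gives 4q^2 - 8q = 0, so q = 2. min AVC = 30.
So the shutdown price is ¥30.

¥30 per unit, at q = 2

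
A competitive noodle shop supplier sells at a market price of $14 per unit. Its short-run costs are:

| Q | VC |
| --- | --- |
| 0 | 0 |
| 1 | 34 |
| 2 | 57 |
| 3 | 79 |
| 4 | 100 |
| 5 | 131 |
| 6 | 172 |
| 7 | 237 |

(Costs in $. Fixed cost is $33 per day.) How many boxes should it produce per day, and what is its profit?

Tabulate TR − TC: Q=0: -33; Q=1: -53; Q=2: -62; Q=3: -70; Q=4: -77; Q=5: -94; Q=6: -121; Q=7: -172.
Profit is highest at Q = 0. Equivalently, the lowest AVC in the table is 100/4 ≈ $25 at Q = 4, and P = $14 falls below it — price never covers variable cost, so the firm shuts down and loses only its fixed cost.

Q = 0 (shut down); profit = -$33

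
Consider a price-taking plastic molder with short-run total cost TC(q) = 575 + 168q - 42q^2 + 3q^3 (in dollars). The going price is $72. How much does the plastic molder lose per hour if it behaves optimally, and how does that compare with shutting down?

Profit = -$191 at q = 8

AVC = 168 - 42q + 3q^2; min AVC = $21 at q = 7. Since P = $72 ≥ min AVC, the firm produces.
MC = 168 - 84q + 9q^2. Setting P = MC and taking the root on the rising branch gives q* = 8.
TR = 72·8 = 576. TC = 575 + 192 = 767. Profit = 576 − 767 = -$191.
Shutting down would mean losing the fixed cost of $575, so operating at a loss of $191 is better by $384.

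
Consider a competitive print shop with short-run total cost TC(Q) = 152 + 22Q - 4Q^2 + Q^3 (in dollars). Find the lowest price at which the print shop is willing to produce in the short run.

$18 per unit

Short-run supply begins at min AVC. From VC = 22Q - 4Q^2 + Q^3, AVC = 22 - 4Q + Q^2.
At the minimum of AVC, MC = AVC. MC = 22 - 8Q + 3Q^2; setting MC = AVC gives 2Q^2 - 4Q = 0, so Q = 2. min AVC = 18.
So the shutdown price is $18.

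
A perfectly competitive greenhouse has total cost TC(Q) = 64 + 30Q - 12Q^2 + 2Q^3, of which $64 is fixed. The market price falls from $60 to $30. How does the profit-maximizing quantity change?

Output falls from 5 to 4

MC = 30 - 24Q + 6Q^2; the shutdown threshold is min AVC = $12 (at Q = 3).
With P = $60 above the shutdown price, P = MC gives Q = 5.
At P = $30 ≥ min AVC, set P = MC: Q = 4. The firm stays open but cuts output.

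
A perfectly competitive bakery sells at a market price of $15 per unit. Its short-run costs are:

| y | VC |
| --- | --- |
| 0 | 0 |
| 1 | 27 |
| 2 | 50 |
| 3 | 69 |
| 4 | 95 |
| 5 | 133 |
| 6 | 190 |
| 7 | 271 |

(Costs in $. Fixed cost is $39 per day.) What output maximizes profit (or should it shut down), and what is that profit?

y = 0 (shut down); profit = -$39

Tabulate TR − TC: y=0: -39; y=1: -51; y=2: -59; y=3: -63; y=4: -74; y=5: -97; y=6: -139; y=7: -205.
Profit is highest at y = 0. Equivalently, the lowest AVC in the table is 69/3 ≈ $23 at y = 3, and P = $15 falls below it — price never covers variable cost, so the firm shuts down and loses only its fixed cost.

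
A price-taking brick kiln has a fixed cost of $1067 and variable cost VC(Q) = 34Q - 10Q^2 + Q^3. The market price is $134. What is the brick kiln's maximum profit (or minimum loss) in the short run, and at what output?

AVC = 34 - 10Q + Q^2; min AVC = $9 at Q = 5. Since P = $134 ≥ min AVC, the firm produces.
With MC = 34 - 20Q + 3Q^2, P = MC on the upward-sloping part at Q* = 10.
TR = 134·10 = 1340. TC = 1067 + 340 = 1407. Profit = 1340 − 1407 = -$67.
Shutting down would mean losing the fixed cost of $1067, so operating at a loss of $67 is better by $1000.

Profit = -$67 at Q = 10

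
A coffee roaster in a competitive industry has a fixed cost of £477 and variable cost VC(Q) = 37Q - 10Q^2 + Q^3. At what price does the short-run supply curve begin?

Short-run supply begins at min AVC. From VC = 37Q - 10Q^2 + Q^3, AVC = 37 - 10Q + Q^2.
dAVC/dQ = -10 + 2Q = 0 gives Q = 5. min AVC = 37 - 10·5 + 5^2 = 12.
For P < £12 the firm produces nothing.

£12 per unit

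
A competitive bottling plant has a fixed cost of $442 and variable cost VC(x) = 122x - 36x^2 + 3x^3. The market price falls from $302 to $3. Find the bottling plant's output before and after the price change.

Output falls from 10 to 0 (the firm shuts down)

AVC = 122 - 36x + 3x^2, minimized at x = 6 where min AVC = $14. MC = 122 - 72x + 9x^2.
At P = $302 ≥ min AVC, set P = MC on the rising branch: x = 10.
At P = $3 < min AVC = $14, price no longer covers variable cost at any output, so the firm shuts down: x = 0.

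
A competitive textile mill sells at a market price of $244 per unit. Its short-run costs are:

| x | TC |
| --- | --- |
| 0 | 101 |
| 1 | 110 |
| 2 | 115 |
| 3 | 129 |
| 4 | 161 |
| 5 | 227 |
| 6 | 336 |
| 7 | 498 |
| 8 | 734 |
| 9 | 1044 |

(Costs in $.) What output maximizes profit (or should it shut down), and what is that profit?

Compute π = P·x − TC at each output: x=0: -101; x=1: 134; x=2: 373; x=3: 603; x=4: 815; x=5: 993; x=6: 1128; x=7: 1210; x=8: 1218; x=9: 1152.
Profit is maximized at x = 8. AVC there is 633/8 = $79.12 ≤ P, so producing beats shutting down (which would give -$101).

x = 8; profit = $1218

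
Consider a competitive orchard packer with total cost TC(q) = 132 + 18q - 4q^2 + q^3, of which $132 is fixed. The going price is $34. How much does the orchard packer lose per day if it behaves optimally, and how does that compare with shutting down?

Profit = -$68 at q = 4

AVC = 18 - 4q + q^2 has its minimum $14 at q = 2; price $34 clears that bar, so the firm operates.
With MC = 18 - 8q + 3q^2, P = MC on the upward-sloping part at q* = 4.
TR = 34·4 = 136. TC = 132 + 72 = 204. Profit = 136 − 204 = -$68.
That loss of $68 beats the $132 the firm would lose by shutting down; producing recovers $64 of fixed cost.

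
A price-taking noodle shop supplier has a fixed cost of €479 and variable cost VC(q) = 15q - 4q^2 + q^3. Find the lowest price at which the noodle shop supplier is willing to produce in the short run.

The firm shuts down when price falls below the minimum of average variable cost. AVC = VC/q = 15 - 4q + q^2.
At the minimum of AVC, MC = AVC. MC = 15 - 8q + 3q^2; setting MC = AVC gives 2q^2 - 4q = 0, so q = 2. min AVC = 11.
So the shutdown price is €11.

€11 per unit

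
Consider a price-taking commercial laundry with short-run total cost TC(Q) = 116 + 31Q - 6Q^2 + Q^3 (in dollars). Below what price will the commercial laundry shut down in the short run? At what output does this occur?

The firm shuts down when price falls below the minimum of average variable cost. AVC = VC/Q = 31 - 6Q + Q^2.
dAVC/dQ = -6 + 2Q = 0 gives Q = 3. min AVC = 31 - 6·3 + 3^2 = 22.
The firm shuts down for any P below $22.

$22 per unit, at Q = 3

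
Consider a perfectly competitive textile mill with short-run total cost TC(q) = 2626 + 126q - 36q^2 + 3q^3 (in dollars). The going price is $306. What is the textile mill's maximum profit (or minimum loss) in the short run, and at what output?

AVC = 126 - 36q + 3q^2; min AVC = $18 at q = 6. Since P = $306 ≥ min AVC, the firm produces.
With MC = 126 - 72q + 9q^2, P = MC on the upward-sloping part at q* = 10.
TR = 306·10 = 3060. TC = 2626 + 660 = 3286. Profit = 3060 − 3286 = -$226.
That loss of $226 beats the $2626 the firm would lose by shutting down; producing recovers $2400 of fixed cost.

Profit = -$226 at q = 10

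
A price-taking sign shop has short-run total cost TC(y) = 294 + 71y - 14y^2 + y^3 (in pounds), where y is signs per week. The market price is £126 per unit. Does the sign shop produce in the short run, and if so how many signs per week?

From TC, MC = TC'(y) = 71 - 28y + 3y^2 and AVC = VC/y = 71 - 14y + y^2.
AVC is minimized where dAVC/dy = -14 + 2y = 0, at y = 7; min AVC = 71 - 14·7 + 7^2 = £22.
Because £126 ≥ £22, revenue can cover variable cost; the firm operates.
Solving P = MC: -55 - 28y + 3y^2 = 0 ⇒ y = -5/3 or 11. On the upward-sloping branch, y* = 11.
Check: AVC at y = 11 is £38 ≤ P, so revenue covers variable cost.
Profit = P·y − TC = 126·11 − 712 = £674.

Produce at y = 11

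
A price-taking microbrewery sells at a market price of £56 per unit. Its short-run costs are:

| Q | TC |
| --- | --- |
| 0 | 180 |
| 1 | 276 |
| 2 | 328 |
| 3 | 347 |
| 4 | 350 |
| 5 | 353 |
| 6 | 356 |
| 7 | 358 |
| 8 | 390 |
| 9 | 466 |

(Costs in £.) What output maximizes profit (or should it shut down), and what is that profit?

Compute π = P·Q − TC at each output: Q=0: -180; Q=1: -220; Q=2: -216; Q=3: -179; Q=4: -126; Q=5: -73; Q=6: -20; Q=7: 34; Q=8: 58; Q=9: 38.
Profit is maximized at Q = 8. AVC there is 210/8 = £26.25 ≤ P, so producing beats shutting down (which would give -£180).

Q = 8; profit = £58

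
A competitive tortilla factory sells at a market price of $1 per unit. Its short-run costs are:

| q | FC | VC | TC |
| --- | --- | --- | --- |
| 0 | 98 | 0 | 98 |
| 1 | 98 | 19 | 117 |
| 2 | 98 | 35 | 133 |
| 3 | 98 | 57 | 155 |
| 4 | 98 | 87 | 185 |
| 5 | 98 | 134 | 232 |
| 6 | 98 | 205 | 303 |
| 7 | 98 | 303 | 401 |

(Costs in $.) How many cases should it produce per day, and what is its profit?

q = 0 (shut down); profit = -$98

Tabulate TR − TC: q=0: -98; q=1: -116; q=2: -131; q=3: -152; q=4: -181; q=5: -227; q=6: -297; q=7: -394.
Profit is highest at q = 0. Equivalently, the lowest AVC in the table is 35/2 ≈ $17.50 at q = 2, and P = $1 falls below it — price never covers variable cost, so the firm shuts down and loses only its fixed cost.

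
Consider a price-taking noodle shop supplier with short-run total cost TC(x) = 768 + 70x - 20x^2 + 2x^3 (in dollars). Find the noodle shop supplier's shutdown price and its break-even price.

AVC = 70 - 20x + 2x^2; minimized at x = 5, giving min AVC = $20. That is the shutdown price.
ATC = 768/x + 70 - 20x + 2x^2. Setting dATC/dx = −768/x^2 − 20 + 4x = 0 gives x = 8 (since 4·8^3 − 20·8^2 = 768).
min ATC = 768/8 + 70 − 20·8 + 2·8^2 = $134. That is the break-even price.
For $20 ≤ P < $134 the firm produces at a loss; below $20 it shuts down.

Shutdown price = $20; break-even price = $134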